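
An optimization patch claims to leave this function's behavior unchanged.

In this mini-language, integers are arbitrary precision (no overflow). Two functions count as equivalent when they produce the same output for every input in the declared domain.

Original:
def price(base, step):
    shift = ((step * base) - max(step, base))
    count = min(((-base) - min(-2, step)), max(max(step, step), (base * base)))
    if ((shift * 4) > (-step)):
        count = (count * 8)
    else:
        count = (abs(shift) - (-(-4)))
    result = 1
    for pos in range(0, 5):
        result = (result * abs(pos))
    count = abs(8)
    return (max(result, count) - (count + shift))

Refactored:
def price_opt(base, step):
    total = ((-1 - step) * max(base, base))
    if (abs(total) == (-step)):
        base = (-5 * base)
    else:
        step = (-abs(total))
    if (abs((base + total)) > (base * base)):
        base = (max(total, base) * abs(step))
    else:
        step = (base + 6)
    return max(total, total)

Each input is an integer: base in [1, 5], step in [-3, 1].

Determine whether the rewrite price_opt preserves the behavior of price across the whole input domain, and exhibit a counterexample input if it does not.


Run the pair on base=1, step=-3.
price: shift=-4, then count=1, then ((shift * 4) > (-step)) is false, then count=0, then result=1, then (pos=0), then result=0, then (pos=1), then result=0, then (pos=2), then result=0, then (pos=3), then result=0, then (pos=4), then result=0, then count=8, then returns 4
price_opt: total=2, then (abs(total) == (-step)) is false, then step=-2, then (abs((base + total)) > (base * base)) is true, then base=4, then returns 2
4 against 2: the behavior changed.
verdict: not equivalent; witness: base=1, step=-3


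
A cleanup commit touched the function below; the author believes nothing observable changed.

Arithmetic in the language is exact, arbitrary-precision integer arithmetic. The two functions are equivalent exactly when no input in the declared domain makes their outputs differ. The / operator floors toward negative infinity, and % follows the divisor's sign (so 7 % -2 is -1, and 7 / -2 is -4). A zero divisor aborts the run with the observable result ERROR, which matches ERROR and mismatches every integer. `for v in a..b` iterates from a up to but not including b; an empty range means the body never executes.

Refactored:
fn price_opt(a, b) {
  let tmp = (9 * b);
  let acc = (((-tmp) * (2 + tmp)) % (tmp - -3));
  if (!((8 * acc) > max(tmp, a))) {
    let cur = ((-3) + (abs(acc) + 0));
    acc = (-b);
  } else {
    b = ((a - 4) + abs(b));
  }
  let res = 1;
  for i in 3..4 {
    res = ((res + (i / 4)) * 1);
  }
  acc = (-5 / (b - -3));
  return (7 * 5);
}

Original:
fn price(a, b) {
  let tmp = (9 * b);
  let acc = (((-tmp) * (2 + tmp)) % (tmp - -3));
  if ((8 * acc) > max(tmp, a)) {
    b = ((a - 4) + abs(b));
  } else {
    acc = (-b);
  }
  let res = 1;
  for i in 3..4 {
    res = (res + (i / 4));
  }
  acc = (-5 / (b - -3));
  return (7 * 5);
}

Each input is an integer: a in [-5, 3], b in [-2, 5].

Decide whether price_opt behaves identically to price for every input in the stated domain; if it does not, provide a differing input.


Changes here: min/max/abs usage differs, and boolean connective usage differs, and local variable names differ, and constant usage differs, and arithmetic usage differs, and statement counts differ; the full 72-point sweep finds no disagreement.
verdict: equivalent


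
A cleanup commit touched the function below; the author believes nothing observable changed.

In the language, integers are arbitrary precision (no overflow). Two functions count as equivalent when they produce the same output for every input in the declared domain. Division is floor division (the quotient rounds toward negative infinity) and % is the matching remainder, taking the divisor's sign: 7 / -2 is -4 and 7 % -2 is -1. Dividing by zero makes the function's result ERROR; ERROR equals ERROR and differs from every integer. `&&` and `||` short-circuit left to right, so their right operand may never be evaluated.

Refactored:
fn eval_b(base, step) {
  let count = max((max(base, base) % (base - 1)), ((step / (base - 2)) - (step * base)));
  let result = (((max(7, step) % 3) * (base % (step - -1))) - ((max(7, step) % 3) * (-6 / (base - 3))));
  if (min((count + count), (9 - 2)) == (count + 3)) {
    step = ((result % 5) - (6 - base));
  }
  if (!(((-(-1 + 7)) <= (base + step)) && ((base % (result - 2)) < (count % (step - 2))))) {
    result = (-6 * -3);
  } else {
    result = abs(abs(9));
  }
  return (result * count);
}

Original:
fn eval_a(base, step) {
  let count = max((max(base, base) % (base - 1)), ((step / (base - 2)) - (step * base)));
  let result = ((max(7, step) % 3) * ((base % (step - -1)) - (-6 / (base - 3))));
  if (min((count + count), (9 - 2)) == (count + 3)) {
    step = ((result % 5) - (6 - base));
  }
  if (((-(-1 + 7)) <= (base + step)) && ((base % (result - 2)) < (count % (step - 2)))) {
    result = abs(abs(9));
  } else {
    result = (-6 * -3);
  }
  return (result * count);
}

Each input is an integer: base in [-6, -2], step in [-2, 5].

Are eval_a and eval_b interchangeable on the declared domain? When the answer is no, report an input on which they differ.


Differences: min/max/abs usage differs, and constant usage differs, and arithmetic usage differs, and boolean connective usage differs — yet all 40 inputs agree.
verdict: equivalent


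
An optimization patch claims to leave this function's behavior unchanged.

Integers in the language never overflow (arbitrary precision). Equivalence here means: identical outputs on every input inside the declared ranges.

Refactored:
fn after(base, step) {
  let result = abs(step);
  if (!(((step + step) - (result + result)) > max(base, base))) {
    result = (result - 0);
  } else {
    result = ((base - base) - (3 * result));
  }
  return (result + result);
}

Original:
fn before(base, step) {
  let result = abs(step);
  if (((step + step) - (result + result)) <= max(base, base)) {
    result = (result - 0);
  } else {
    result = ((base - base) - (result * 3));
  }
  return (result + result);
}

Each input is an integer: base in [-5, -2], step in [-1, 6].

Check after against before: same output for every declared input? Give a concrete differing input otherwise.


Changes here: boolean connective usage differs; comparison usage differs; the full 32-point sweep finds no disagreement.
verdict: equivalent


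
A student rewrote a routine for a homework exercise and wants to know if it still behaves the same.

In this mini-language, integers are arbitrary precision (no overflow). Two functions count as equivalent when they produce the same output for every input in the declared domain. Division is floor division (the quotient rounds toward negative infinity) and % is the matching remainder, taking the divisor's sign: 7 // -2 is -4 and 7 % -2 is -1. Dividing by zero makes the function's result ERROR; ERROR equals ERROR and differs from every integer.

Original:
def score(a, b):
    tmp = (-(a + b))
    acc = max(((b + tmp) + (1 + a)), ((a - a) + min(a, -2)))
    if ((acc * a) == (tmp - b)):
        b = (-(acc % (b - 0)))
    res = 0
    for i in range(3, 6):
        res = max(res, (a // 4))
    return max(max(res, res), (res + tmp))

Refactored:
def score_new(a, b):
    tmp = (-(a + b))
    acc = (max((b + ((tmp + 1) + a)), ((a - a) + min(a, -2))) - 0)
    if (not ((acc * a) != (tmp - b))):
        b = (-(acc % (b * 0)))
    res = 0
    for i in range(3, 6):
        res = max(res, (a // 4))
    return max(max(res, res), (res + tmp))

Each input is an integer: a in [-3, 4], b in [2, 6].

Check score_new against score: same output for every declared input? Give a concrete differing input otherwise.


At a=-3, b=3: score gives 0, score_new gives ERROR.
verdict: not equivalent; witness: a=-3, b=3


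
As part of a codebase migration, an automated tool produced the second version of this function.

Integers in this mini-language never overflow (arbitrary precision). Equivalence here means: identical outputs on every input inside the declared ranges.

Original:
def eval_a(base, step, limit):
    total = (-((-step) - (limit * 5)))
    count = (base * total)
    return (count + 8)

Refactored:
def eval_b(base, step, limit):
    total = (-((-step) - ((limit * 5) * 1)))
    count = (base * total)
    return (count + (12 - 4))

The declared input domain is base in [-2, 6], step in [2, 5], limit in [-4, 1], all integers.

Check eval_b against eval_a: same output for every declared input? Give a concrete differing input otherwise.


Behavior is preserved: although constant usage differs; also arithmetic usage differs, the outputs never diverge.
As a probe, take base=6, step=2, limit=-1: eval_a runs total becomes -3; next count becomes -18; next final value -10; eval_b runs total becomes -3; next count becomes -18; next final value -10; both end at -10.
Sweeping the whole domain (216 inputs) finds no disagreement.
verdict: equivalent


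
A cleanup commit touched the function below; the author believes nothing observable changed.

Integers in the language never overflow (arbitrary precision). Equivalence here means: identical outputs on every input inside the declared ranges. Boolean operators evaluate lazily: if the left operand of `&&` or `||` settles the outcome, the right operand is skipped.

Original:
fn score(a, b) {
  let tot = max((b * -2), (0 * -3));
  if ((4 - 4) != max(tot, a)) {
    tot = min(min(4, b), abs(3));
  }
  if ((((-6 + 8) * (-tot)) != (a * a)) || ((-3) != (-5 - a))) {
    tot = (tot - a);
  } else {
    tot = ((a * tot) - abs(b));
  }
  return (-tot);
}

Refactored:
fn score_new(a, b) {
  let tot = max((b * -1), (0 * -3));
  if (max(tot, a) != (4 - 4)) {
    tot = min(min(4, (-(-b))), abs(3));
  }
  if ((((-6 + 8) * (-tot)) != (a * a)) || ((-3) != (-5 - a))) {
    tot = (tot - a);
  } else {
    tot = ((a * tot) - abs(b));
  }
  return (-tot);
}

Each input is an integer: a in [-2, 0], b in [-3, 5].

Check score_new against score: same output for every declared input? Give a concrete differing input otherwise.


The one real change (`-2` became `-1`) has no effect anywhere in the declared ranges.
Tracing a=-1, b=4: score: tot=0, then ((4 - 4) != max(tot, a)) is false, then ((((-6 + 8) * (-tot)) != (a * a)) || ((-3) != (-5 - a))) is true, then tot=1, then returns -1 | score_new: tot=0, then (max(tot, a) != (4 - 4)) is false, then ((((-6 + 8) * (-tot)) != (a * a)) || ((-3) != (-5 - a))) is true, then tot=1, then returns -1 — matching result -1.
Sweeping the whole domain (27 inputs) finds no disagreement.
verdict: equivalent


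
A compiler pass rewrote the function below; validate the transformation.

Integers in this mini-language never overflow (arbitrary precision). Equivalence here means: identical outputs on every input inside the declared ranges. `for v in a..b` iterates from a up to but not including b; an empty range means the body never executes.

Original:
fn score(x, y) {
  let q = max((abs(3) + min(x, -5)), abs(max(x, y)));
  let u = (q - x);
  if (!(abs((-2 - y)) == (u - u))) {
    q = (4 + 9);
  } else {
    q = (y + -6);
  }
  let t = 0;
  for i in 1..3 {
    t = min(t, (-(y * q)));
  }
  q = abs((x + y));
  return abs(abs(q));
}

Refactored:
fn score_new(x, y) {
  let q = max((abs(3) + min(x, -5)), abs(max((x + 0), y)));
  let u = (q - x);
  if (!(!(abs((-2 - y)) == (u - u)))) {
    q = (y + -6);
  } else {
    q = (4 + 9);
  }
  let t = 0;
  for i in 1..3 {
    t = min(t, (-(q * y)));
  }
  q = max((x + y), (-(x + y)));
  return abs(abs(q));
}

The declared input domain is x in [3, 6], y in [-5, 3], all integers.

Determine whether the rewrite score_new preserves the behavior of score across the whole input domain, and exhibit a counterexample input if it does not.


Although arithmetic usage differs; and min/max/abs usage differs; and constant usage differs; and boolean connective usage differs, 36/36 inputs agree.
verdict: equivalent


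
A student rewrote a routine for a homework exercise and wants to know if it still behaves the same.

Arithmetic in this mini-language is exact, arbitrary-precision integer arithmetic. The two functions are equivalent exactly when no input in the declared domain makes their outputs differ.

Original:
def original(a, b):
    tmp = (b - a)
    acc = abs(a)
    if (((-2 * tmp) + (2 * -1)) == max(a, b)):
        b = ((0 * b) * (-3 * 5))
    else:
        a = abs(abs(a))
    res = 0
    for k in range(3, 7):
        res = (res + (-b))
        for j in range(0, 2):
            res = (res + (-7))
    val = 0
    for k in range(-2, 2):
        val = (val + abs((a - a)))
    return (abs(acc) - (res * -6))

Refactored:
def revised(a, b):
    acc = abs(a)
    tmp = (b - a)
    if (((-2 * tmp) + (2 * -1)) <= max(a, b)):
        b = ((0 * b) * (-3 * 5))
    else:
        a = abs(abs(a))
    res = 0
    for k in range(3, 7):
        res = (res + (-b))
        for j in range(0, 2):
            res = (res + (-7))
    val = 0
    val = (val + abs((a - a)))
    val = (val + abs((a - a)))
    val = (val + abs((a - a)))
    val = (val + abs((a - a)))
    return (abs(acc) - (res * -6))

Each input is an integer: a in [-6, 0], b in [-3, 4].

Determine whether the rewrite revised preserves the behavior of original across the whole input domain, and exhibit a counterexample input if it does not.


Try a=-6, b=-3.
original: tmp = 3; acc = 6; (((-2 * tmp) + (2 * -1)) == max(a, b)) -> false; a = 6; res = 0; [k=3]; res = 3; [j=0]; res = -4; [j=1]; res = -11; [k=4]; res = -8; [j=0]; res = -15; [j=1]; res = -22; [k=5]; res = -19; [j=0]; res = -26; [j=1]; res = -33; [k=6]; res = -30; [j=0]; res = -37; [j=1]; res = -44; val = 0; [k=-2]; val = 0; [k=-1]; val = 0; [k=0]; val = 0; [k=1]; val = 0; return -258
revised: acc = 6; tmp = 3; (((-2 * tmp) + (2 * -1)) <= max(a, b)) -> true; b = 0; res = 0; [k=3]; res = 0; [j=0]; res = -7; [j=1]; res = -14; [k=4]; res = -14; [j=0]; res = -21; [j=1]; res = -28; [k=5]; res = -28; [j=0]; res = -35; [j=1]; res = -42; [k=6]; res = -42; [j=0]; res = -49; [j=1]; res = -56; val = 0; val = 0; val = 0; val = 0; val = 0; return -330
-258 against -330: the behavior changed.
verdict: not equivalent; witness: a=-6, b=-3


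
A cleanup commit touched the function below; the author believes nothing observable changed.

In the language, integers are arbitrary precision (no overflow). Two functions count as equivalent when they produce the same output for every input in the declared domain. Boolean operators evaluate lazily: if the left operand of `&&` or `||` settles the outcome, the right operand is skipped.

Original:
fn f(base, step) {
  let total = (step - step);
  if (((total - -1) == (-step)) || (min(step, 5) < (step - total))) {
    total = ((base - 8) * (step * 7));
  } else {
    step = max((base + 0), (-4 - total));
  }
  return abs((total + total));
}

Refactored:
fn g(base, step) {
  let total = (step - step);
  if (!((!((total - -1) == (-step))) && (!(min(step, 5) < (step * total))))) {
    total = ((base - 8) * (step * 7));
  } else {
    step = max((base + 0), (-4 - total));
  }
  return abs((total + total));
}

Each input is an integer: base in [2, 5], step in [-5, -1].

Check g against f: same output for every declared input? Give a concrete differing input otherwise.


There is a counterexample at base=2, step=-5: 0 on one side, 420 on the other.
f: total := 0 | (((total - -1) == (-step)) || (min(step, 5) < (step - total))): false | step := 2 | result 0
g: total := 0 | (!((!((total - -1) == (-step))) && (!(min(step, 5) < (step * total))))): true | total := 210 | result 420
verdict: not equivalent; witness: base=2, step=-5


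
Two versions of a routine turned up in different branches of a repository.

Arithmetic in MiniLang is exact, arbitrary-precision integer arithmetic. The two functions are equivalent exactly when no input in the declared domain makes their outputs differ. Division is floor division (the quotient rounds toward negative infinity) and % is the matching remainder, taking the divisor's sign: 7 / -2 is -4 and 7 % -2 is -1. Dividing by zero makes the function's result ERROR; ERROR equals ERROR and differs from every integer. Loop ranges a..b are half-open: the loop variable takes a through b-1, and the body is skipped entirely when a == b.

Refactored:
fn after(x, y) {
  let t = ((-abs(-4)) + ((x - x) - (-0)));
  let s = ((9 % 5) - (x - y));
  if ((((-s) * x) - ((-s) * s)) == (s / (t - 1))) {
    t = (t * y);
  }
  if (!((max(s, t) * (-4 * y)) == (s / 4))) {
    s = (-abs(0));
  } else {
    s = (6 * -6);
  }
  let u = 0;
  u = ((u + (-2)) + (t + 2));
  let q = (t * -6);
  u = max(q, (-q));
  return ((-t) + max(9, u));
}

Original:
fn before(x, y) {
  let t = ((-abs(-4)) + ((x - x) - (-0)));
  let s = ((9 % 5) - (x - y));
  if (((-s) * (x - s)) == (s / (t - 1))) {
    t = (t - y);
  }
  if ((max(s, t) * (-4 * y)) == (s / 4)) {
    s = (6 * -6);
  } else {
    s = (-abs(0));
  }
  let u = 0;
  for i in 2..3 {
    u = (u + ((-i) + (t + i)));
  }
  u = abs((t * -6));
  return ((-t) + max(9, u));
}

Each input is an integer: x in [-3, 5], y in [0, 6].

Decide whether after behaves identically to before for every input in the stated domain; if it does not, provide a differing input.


These are not equivalent — on x=4, y=0 the outputs split (28 vs 9).
before: t = -4; s = 0; (((-s) * (x - s)) == (s / (t - 1))) -> true; t = -4; ((max(s, t) * (-4 * y)) == (s / 4)) -> true; s = -36; u = 0; [i=2]; u = -4; u = 24; return 28
after: t = -4; s = 0; ((((-s) * x) - ((-s) * s)) == (s / (t - 1))) -> true; t = 0; (!((max(s, t) * (-4 * y)) == (s / 4))) -> false; s = -36; u = 0; u = 0; q = 0; u = 0; return 9
verdict: not equivalent; witness: x=4, y=0


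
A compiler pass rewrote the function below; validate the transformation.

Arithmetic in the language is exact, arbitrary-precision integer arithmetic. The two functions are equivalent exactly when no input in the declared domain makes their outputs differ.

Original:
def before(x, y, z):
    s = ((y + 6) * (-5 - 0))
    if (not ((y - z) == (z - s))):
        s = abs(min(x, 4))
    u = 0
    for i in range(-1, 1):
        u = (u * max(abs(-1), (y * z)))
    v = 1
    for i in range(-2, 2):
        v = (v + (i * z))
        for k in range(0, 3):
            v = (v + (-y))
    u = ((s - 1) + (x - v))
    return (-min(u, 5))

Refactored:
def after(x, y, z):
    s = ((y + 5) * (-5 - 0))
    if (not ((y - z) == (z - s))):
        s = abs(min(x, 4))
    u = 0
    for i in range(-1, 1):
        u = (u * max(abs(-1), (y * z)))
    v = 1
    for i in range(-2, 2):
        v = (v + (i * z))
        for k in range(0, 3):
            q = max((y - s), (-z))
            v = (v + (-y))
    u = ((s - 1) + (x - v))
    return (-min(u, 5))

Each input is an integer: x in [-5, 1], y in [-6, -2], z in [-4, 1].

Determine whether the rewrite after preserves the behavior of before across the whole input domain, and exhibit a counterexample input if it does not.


There is a counterexample at x=-5, y=-6, z=-3: 85 on one side, 80 on the other.
before: s=0, then (not ((y - z) == (z - s))) is false, then u=0, then (i=-1), then u=0, then (i=0), then u=0, then v=1, then (i=-2), then v=7, then (k=0), then v=13, then (k=1), then v=19, then (k=2), then v=25, then (i=-1), then v=28, then (k=0), then v=34, then (k=1), then v=40, then (k=2), then v=46, then (i=0), then v=46, then (k=0), then v=52, then (k=1), then v=58, then (k=2), then v=64, then (i=1), then v=61, then (k=0), then v=67, then (k=1), then v=73, then (k=2), then v=79, then u=-85, then returns 85
after: s=5, then (not ((y - z) == (z - s))) is true, then s=5, then u=0, then (i=-1), then u=0, then (i=0), then u=0, then v=1, then (i=-2), then v=7, then (k=0), then q=3, then v=13, then (k=1), then q=3, then v=19, then (k=2), then q=3, then v=25, then (i=-1), then v=28, then (k=0), then q=3, then v=34, then (k=1), then q=3, then v=40, then (k=2), then q=3, then v=46, then (i=0), then v=46, then (k=0), then q=3, then v=52, then (k=1), then q=3, then v=58, then (k=2), then q=3, then v=64, then (i=1), then v=61, then (k=0), then q=3, then v=67, then (k=1), then q=3, then v=73, then (k=2), then q=3, then v=79, then u=-80, then returns 80
verdict: not equivalent; witness: x=-5, y=-6, z=-3


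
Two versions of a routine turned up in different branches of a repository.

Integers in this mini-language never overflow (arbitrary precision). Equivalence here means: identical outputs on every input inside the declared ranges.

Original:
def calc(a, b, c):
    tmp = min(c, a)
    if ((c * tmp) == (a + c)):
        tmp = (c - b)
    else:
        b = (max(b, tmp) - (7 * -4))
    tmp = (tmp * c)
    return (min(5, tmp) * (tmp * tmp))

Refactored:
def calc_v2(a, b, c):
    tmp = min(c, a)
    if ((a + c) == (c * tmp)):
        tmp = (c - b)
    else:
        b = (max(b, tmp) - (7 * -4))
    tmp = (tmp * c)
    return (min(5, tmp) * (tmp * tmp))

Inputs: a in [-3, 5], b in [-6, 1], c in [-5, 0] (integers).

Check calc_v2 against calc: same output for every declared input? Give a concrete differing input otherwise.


The two are interchangeable: same computation, different form, and every declared input agrees.
As a probe, take a=1, b=-1, c=-1: calc runs tmp := -1 | ((c * tmp) == (a + c)): false | b := 27 | tmp := 1 | result 1; calc_v2 runs tmp := -1 | ((a + c) == (c * tmp)): false | b := 27 | tmp := 1 | result 1; both end at 1.
An exhaustive pass over the 432 declared inputs shows identical outputs.
verdict: equivalent


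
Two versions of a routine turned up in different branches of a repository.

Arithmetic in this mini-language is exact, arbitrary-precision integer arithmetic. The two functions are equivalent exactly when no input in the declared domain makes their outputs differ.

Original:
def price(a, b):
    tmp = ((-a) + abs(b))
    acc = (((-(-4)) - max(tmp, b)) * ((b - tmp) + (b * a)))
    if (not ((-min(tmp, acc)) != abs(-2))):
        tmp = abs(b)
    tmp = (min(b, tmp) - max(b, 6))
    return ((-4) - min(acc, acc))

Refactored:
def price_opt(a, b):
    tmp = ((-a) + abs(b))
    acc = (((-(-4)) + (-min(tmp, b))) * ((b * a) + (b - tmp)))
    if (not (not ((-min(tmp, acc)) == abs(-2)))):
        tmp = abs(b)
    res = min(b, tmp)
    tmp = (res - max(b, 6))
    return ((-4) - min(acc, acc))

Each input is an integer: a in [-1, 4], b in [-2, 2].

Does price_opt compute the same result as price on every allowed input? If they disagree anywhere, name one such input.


Input a=-1, b=-2: -1 from price versus 14 from price_opt.
verdict: not equivalent; witness: a=-1, b=-2


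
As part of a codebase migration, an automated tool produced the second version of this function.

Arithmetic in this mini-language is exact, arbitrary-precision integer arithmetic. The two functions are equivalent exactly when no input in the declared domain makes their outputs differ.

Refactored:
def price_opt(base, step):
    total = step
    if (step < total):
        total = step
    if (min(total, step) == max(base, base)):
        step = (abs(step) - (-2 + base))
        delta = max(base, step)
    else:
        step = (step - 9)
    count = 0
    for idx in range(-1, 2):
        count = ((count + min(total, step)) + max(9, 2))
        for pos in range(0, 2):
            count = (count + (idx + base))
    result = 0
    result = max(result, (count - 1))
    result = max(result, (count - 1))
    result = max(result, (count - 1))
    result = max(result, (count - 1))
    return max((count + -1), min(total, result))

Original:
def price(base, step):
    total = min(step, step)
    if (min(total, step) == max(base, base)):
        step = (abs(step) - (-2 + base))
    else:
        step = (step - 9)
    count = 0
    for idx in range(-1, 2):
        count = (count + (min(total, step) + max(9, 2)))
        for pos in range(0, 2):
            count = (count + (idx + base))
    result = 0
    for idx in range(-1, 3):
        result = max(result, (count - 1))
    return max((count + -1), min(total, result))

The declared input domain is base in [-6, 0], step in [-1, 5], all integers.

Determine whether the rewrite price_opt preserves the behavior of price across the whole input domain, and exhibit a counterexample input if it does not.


Differences: statement counts differ, and constant usage differs, and local variable names differ, and loop structure differs, and comparison usage differs, and branching structure differs, and min/max/abs usage differs, and arithmetic usage differs — yet all 49 inputs agree.
verdict: equivalent


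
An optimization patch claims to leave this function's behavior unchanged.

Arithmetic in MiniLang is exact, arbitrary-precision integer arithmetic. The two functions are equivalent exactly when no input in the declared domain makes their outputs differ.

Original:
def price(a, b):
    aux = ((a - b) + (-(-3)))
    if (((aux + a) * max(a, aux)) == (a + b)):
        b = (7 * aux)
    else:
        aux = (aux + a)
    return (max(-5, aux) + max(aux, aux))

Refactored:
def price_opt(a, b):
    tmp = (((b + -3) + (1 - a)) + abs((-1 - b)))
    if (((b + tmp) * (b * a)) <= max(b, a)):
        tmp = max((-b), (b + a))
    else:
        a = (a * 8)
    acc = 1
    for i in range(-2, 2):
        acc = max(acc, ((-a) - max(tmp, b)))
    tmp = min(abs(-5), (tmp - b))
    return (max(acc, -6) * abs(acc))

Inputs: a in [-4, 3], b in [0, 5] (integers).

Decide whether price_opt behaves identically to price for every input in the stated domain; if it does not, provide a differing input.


Evaluate both at a=-4, b=0.
price: aux := -1 | (((aux + a) * max(a, aux)) == (a + b)): false | aux := -5 | result -10
price_opt: tmp := 3 | (((b + tmp) * (b * a)) <= max(b, a)): true | tmp := 0 | acc := 1 | iter i=-2: | acc := 4 | iter i=-1: | acc := 4 | iter i=0: | acc := 4 | iter i=1: | acc := 4 | tmp := 0 | result 16
-10 vs 16 — the two versions disagree here.
verdict: not equivalent; witness: a=-4, b=0


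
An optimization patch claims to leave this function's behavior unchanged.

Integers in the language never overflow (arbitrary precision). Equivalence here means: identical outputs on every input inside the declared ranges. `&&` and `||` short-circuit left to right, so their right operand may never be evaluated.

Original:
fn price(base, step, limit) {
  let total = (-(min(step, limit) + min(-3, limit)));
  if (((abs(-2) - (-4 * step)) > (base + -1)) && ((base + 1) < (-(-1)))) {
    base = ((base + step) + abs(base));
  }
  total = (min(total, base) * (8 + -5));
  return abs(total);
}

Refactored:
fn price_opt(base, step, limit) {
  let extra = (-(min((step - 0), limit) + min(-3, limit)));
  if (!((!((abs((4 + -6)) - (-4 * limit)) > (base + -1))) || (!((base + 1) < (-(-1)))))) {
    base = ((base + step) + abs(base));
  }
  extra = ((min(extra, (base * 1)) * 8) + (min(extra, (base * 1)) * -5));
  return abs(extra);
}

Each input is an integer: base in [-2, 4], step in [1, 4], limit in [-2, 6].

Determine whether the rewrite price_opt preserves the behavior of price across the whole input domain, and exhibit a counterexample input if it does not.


Consider the input base=-2, step=1, limit=-2.
price: total := 5 | (((abs(-2) - (-4 * step)) > (base + -1)) && ((base + 1) < (-(-1)))): true | base := 1 | total := 3 | result 3
price_opt: extra := 5 | (!((!((abs((4 + -6)) - (-4 * limit)) > (base + -1))) || (!((base + 1) < (-(-1)))))): false | extra := -6 | result 6
3 vs 6 — the two versions disagree here.
verdict: not equivalent; witness: base=-2, step=1, limit=-2


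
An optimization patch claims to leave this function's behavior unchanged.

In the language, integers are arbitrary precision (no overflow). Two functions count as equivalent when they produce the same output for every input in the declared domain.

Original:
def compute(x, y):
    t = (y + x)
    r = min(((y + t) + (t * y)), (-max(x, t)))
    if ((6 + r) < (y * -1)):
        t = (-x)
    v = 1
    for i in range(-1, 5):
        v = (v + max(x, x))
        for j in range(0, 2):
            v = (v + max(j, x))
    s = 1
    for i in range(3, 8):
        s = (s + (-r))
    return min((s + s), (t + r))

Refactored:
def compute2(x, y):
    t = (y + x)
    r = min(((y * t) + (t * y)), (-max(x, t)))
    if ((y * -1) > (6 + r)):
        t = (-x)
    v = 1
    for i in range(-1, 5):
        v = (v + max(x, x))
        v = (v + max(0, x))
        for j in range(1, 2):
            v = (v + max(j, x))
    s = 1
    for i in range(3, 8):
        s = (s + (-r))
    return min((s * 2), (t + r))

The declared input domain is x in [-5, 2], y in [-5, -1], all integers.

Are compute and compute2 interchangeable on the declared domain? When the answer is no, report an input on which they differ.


Take x=-5, y=-1.
compute: t becomes -6; next r becomes -1; next ((6 + r) < (y * -1)) evaluates to false; next v becomes 1; next at i=-1:; next v becomes -4; next at j=0:; next v becomes -4; next at j=1:; next v becomes -3; next at i=0:; next v becomes -8; next at j=0:; next v becomes -8; next at j=1:; next v becomes -7; next at i=1:; next v becomes -12; next at j=0:; next v becomes -12; next at j=1:; next v becomes -11; next at i=2:; next v becomes -16; next at j=0:; next v becomes -16; next at j=1:; next v becomes -15; next at i=3:; next v becomes -20; next at j=0:; next v becomes -20; next at j=1:; next v becomes -19; next at i=4:; next v becomes -24; next at j=0:; next v becomes -24; next at j=1:; next v becomes -23; next s becomes 1; next at i=3:; next s becomes 2; next at i=4:; next s becomes 3; next at i=5:; next s becomes 4; next at i=6:; next s becomes 5; next at i=7:; next s becomes 6; next final value -7
compute2: t becomes -6; next r becomes 5; next ((y * -1) > (6 + r)) evaluates to false; next v becomes 1; next at i=-1:; next v becomes -4; next v becomes -4; next at j=1:; next v becomes -3; next at i=0:; next v becomes -8; next v becomes -8; next at j=1:; next v becomes -7; next at i=1:; next v becomes -12; next v becomes -12; next at j=1:; next v becomes -11; next at i=2:; next v becomes -16; next v becomes -16; next at j=1:; next v becomes -15; next at i=3:; next v becomes -20; next v becomes -20; next at j=1:; next v becomes -19; next at i=4:; next v becomes -24; next v becomes -24; next at j=1:; next v becomes -23; next s becomes 1; next at i=3:; next s becomes -4; next at i=4:; next s becomes -9; next at i=5:; next s becomes -14; next at i=6:; next s becomes -19; next at i=7:; next s becomes -24; next final value -48
-7 against -48: the behavior changed.
verdict: not equivalent; witness: x=-5, y=-1


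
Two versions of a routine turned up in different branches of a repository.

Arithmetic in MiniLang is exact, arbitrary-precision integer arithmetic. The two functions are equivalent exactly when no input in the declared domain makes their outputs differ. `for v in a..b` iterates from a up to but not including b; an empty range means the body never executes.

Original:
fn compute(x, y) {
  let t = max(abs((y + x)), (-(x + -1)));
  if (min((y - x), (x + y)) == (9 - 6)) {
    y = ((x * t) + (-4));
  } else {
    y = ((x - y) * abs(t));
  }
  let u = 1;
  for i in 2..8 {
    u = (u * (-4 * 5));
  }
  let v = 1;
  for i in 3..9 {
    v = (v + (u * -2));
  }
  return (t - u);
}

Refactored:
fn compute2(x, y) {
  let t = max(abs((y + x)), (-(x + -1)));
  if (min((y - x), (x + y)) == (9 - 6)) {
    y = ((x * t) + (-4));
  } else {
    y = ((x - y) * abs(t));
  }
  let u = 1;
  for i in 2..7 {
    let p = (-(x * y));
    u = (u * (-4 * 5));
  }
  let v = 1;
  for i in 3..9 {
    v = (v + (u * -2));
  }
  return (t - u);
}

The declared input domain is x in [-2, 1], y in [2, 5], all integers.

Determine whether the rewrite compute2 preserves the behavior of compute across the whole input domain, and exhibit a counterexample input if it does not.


Not equivalent: x=-2, y=2 separates them (-63999997 vs 3200003).
compute: t := 3 | (min((y - x), (x + y)) == (9 - 6)): false | y := -12 | u := 1 | iter i=2: | u := -20 | iter i=3: | u := 400 | iter i=4: | u := -8000 | iter i=5: | u := 160000 | iter i=6: | u := -3200000 | iter i=7: | u := 64000000 | v := 1 | iter i=3: | v := -127999999 | iter i=4: | v := -255999999 | iter i=5: | v := -383999999 | iter i=6: | v := -511999999 | iter i=7: | v := -639999999 | iter i=8: | v := -767999999 | result -63999997
compute2: t := 3 | (min((y - x), (x + y)) == (9 - 6)): false | y := -12 | u := 1 | iter i=2: | p := -24 | u := -20 | iter i=3: | p := -24 | u := 400 | iter i=4: | p := -24 | u := -8000 | iter i=5: | p := -24 | u := 160000 | iter i=6: | p := -24 | u := -3200000 | v := 1 | iter i=3: | v := 6400001 | iter i=4: | v := 12800001 | iter i=5: | v := 19200001 | iter i=6: | v := 25600001 | iter i=7: | v := 32000001 | iter i=8: | v := 38400001 | result 3200003
verdict: not equivalent; witness: x=-2, y=2


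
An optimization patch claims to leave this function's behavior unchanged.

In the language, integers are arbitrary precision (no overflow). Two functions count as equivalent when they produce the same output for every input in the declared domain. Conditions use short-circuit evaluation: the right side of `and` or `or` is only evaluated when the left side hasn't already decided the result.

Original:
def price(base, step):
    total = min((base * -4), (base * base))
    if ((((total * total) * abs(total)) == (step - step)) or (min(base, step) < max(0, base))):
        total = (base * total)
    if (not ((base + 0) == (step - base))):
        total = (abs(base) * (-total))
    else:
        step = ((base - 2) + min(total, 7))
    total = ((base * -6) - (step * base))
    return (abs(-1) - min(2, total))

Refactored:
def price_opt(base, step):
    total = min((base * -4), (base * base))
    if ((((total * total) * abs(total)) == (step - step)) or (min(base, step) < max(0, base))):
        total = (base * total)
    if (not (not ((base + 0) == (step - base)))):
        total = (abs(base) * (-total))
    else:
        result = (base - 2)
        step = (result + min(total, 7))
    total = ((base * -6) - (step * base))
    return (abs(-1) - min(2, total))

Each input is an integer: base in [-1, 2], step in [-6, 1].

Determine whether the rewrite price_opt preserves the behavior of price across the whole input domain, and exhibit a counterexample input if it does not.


base=-1, step=-6 yields 1 from price but -1 from price_opt.
verdict: not equivalent; witness: base=-1, step=-6


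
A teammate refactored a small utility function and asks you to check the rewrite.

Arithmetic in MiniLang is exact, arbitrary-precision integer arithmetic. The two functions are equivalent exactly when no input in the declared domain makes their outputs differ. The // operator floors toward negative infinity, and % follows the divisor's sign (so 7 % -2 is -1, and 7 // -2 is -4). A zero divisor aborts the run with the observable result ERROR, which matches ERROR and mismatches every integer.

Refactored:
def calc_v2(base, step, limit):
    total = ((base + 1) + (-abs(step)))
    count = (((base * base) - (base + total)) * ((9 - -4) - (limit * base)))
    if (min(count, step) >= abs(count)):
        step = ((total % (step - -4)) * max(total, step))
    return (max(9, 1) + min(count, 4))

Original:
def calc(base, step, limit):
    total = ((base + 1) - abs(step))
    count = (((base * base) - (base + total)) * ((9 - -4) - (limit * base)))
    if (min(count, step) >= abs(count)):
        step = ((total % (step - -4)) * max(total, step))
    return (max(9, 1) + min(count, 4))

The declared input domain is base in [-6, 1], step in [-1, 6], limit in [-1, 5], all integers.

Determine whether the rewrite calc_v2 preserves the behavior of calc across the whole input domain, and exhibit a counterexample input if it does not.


Although arithmetic usage differs, 448/448 inputs agree.
verdict: equivalent


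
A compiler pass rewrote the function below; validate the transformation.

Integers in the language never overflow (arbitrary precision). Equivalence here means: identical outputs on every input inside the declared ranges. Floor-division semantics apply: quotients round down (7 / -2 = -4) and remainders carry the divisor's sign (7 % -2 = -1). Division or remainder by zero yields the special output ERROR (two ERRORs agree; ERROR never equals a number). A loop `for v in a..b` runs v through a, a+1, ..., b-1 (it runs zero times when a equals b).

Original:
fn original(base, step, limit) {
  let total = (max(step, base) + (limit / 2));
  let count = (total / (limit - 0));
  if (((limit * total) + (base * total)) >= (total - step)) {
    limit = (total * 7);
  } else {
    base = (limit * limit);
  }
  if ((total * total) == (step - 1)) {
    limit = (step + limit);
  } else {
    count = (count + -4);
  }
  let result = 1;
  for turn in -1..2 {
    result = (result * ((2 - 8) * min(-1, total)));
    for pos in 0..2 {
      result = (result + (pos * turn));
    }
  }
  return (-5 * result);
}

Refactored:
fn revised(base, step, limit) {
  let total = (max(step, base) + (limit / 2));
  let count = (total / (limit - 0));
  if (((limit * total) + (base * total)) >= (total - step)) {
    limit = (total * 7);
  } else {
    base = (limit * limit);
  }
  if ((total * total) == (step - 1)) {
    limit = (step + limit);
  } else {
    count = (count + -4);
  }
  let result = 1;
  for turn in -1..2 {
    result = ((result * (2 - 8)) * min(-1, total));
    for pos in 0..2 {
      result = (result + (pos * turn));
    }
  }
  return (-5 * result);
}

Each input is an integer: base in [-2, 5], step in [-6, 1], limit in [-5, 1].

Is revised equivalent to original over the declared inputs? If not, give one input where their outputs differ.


Side by side, the visible changes include: same computation, different form.
One worked example (base=-1, step=-5, limit=-1) — original: total becomes -2; next count becomes 2; next (((limit * total) + (base * total)) >= (total - step)) evaluates to true; next limit becomes -14; next ((total * total) == (step - 1)) evaluates to false; next count becomes -2; next result becomes 1; next at turn=-1:; next result becomes 12; next at pos=0:; next result becomes 12; next at pos=1:; next result becomes 11; next at turn=0:; next result becomes 132; next at pos=0:; next result becomes 132; next at pos=1:; next result becomes 132; next at turn=1:; next result becomes 1584; next at pos=0:; next result becomes 1584; next at pos=1:; next result becomes 1585; next final value -7925; revised: total becomes -2; next count becomes 2; next (((limit * total) + (base * total)) >= (total - step)) evaluates to true; next limit becomes -14; next ((total * total) == (step - 1)) evaluates to false; next count becomes -2; next result becomes 1; next at turn=-1:; next result becomes 12; next at pos=0:; next result becomes 12; next at pos=1:; next result becomes 11; next at turn=0:; next result becomes 132; next at pos=0:; next result becomes 132; next at pos=1:; next result becomes 132; next at turn=1:; next result becomes 1584; next at pos=0:; next result becomes 1584; next at pos=1:; next result becomes 1585; next final value -7925; agreement on -7925.
Checked all 448 inputs in the declared domain: the outputs agree on every one.
verdict: equivalent


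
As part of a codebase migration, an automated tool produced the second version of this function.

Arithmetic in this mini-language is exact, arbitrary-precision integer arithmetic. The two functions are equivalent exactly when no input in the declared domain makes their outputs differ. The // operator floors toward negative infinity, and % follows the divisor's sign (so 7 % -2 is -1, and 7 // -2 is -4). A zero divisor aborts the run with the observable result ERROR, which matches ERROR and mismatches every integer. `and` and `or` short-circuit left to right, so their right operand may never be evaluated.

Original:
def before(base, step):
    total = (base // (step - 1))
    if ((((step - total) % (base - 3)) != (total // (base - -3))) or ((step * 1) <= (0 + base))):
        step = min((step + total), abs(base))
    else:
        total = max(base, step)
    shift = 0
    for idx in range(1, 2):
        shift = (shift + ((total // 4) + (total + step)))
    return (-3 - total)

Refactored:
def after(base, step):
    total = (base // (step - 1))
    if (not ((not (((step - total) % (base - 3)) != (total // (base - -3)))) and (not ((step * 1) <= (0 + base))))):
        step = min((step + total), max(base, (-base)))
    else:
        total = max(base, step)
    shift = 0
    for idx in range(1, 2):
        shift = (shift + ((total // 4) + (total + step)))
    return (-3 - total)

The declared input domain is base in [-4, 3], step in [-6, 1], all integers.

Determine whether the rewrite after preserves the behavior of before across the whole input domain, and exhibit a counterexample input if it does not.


The two are interchangeable: min/max/abs usage differs; boolean connective usage differs, and every declared input agrees.
As a probe, take base=-1, step=-5: before runs total := 0 | ((((step - total) % (base - 3)) != (total // (base - -3))) or ((step * 1) <= (0 + base))): true | step := -5 | shift := 0 | iter idx=1: | shift := -5 | result -3; after runs total := 0 | (not ((not (((step - total) % (base - 3)) != (total // (base - -3)))) and (not ((step * 1) <= (0 + base))))): true | step := -5 | shift := 0 | iter idx=1: | shift := -5 | result -3; both end at -3.
Checked all 64 inputs in the declared domain: the outputs agree on every one.
verdict: equivalent
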